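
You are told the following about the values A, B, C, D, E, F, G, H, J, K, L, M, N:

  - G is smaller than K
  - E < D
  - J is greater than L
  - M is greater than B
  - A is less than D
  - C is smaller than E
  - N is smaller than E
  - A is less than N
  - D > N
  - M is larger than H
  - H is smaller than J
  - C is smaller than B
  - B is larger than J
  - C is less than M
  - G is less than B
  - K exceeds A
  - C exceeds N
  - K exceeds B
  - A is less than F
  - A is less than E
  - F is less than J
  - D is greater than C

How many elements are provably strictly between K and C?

1

The relations place C below K. An element lies strictly between them when it is forced above C and also forced below K.
Above C: {E, B, D, M}. Below K: {H, A, N, L, F, G, J, B}.
Intersection: {B} — 1.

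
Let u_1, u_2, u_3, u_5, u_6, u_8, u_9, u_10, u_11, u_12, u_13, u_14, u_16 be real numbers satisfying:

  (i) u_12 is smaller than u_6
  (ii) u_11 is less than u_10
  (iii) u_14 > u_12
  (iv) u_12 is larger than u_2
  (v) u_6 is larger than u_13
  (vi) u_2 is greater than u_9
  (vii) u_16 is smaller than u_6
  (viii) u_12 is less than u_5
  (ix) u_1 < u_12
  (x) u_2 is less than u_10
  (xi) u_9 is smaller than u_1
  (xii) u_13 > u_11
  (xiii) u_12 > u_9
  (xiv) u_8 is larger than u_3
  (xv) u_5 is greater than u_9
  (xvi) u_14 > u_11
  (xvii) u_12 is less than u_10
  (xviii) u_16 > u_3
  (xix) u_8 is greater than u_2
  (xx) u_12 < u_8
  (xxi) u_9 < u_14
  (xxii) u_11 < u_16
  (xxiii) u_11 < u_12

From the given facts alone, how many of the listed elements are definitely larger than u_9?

Directly above u_9: u_2, u_1, u_12, u_5, u_14.
One step further: u_10, u_6, u_8 (8 so far).
Nothing else is reachable above u_9; 8 in all.

8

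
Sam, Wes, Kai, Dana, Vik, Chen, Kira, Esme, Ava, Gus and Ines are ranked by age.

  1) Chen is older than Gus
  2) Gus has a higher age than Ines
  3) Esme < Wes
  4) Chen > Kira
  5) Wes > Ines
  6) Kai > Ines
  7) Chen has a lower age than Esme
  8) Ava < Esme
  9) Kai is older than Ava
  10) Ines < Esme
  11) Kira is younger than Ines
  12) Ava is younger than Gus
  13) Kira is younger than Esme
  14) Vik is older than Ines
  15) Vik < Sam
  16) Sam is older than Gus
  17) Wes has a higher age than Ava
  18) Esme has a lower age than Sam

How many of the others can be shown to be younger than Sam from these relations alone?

7

The elements the relations force below Sam are Ava, Kira, Ines, Gus, Chen, Esme, Vik — no chain reaches any other.
That is 7.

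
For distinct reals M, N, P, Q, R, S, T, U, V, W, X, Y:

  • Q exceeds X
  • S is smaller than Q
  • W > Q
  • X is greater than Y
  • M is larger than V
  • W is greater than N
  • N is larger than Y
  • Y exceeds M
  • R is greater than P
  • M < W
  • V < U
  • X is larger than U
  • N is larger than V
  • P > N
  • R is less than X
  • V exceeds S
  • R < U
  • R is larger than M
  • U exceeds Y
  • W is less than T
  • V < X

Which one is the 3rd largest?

Q

Chaining the given pairs: S < V < M < Y < N < P < R < U < X < Q < W < T.
Counting 3 from the largest end gives Q.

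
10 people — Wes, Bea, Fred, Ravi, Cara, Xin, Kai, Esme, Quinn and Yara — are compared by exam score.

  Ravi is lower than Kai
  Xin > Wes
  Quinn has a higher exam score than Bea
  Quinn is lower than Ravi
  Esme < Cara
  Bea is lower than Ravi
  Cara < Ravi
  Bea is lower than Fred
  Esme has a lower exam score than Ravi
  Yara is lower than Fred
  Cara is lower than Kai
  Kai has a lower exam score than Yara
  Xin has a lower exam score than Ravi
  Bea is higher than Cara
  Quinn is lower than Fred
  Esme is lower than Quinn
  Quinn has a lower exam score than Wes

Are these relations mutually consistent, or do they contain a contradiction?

consistent

The single ordering Esme < Cara < Bea < Quinn < Wes < Xin < Ravi < Kai < Yara < Fred satisfies every listed relation, so no contradiction arises.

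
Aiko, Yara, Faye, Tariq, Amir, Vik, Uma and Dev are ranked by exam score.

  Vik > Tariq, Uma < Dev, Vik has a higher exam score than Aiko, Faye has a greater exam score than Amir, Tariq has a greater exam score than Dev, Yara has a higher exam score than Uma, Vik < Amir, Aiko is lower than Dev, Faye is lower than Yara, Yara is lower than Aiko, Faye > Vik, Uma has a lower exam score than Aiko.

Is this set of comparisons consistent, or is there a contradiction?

inconsistent

We have Yara < Aiko stated directly, yet also Aiko < Dev < Tariq < Vik < Amir < Faye < Yara by chaining the others — so Aiko < Yara. Contradiction.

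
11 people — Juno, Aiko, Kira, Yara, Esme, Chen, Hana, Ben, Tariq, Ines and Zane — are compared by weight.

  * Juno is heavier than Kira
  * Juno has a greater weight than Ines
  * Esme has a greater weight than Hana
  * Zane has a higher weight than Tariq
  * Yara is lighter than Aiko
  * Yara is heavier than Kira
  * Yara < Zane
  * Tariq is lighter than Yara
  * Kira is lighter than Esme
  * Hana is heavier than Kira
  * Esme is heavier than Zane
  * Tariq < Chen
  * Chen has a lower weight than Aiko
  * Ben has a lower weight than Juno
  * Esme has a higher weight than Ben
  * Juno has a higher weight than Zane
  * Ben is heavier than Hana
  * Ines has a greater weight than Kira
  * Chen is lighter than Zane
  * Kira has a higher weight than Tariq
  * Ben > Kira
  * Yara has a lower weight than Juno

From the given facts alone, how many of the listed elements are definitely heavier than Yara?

4

Directly above Yara: Zane, Aiko, Juno.
One step further: Esme (4 so far).
No other element is forced above Yara by the given relations, so the count is 4.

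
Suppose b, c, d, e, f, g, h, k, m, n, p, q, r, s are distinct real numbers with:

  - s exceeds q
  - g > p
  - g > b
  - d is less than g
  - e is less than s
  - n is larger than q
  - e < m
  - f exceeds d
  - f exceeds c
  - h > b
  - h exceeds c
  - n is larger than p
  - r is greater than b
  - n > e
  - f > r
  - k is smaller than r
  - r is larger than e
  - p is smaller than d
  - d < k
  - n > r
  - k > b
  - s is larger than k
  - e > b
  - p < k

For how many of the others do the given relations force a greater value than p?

7

From p the given relations immediately reach d, k, g, n.
From those, r, f, s — 7 in total.
Nothing else is reachable above p; 7 in all.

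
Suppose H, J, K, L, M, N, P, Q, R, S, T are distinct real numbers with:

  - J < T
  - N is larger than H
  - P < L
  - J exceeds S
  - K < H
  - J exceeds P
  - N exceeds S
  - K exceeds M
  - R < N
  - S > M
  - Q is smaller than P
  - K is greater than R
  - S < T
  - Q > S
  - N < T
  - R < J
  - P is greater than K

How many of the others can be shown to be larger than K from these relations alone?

Directly above K: P, H.
One step further: J, L, N (5 so far).
One step further: T (6 so far).
No other element is forced above K by the given relations, so the count is 6.

6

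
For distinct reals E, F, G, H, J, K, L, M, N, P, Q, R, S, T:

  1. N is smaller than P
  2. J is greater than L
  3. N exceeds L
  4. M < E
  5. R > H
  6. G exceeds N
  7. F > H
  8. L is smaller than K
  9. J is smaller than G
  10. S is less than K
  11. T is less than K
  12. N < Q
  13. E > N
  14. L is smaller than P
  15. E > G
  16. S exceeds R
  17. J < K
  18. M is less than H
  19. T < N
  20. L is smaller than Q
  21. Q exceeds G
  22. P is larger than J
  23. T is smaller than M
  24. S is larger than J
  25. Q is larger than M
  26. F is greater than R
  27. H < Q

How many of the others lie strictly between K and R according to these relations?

1

Chaining upward from R reaches: S, F.
Chaining downward from K reaches: T, L, M, J, H, S.
Strictly between R and K are those in both lists: S — 1 element.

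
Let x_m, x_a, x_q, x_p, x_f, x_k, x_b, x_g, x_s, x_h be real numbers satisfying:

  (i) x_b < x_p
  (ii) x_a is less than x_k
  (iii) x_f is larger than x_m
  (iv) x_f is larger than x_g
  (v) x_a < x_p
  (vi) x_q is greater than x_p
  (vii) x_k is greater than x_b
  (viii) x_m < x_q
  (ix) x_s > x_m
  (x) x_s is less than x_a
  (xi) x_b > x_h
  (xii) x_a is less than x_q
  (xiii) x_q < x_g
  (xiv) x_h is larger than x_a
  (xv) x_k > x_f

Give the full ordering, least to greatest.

x_m < x_s < x_a < x_h < x_b < x_p < x_q < x_g < x_f < x_k

Each adjacent pair is fixed by a given relation: x_m < x_s; x_s < x_a; x_a < x_h; x_h < x_b; x_b < x_p; x_p < x_q; x_q < x_g; x_g < x_f; x_f < x_k. Chaining them end to end gives the full order.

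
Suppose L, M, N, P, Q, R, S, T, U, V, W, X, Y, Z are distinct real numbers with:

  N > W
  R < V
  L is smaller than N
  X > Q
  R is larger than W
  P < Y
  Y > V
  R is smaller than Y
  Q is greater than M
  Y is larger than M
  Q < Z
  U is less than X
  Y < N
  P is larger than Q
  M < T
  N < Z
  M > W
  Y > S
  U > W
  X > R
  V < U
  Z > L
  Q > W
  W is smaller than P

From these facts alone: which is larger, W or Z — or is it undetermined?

W < R and R < Y give W < Y.
Then Y < N extends the chain to N.
Then N < Z extends the chain to Z.
So Z is larger.

Z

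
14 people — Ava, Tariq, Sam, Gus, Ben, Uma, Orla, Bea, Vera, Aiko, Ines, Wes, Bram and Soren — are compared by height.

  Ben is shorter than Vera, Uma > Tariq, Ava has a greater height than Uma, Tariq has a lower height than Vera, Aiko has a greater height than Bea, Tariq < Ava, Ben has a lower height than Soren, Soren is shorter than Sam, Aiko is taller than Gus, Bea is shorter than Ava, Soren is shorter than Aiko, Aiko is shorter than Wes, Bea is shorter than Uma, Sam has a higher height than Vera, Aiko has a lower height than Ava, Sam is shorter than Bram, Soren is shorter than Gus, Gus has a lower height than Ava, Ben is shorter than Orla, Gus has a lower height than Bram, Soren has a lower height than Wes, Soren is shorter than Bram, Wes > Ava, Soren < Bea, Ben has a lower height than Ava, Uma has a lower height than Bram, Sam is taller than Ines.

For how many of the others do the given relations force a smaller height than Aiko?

4

The elements the relations force below Aiko are Ben, Soren, Bea, Gus — no chain reaches any other.
That is 4.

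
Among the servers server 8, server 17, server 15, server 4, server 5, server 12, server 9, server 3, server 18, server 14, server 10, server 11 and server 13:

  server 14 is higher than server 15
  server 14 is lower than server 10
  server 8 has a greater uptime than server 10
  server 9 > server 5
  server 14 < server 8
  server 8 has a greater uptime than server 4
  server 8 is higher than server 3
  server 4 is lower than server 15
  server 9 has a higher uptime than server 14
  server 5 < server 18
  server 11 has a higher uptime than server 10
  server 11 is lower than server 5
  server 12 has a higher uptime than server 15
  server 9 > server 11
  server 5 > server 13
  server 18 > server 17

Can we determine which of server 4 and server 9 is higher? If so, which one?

Following the relations from server 4: server 4 < server 15 < server 14 < server 10 < server 11 < server 9.
So server 9 is higher.

server 9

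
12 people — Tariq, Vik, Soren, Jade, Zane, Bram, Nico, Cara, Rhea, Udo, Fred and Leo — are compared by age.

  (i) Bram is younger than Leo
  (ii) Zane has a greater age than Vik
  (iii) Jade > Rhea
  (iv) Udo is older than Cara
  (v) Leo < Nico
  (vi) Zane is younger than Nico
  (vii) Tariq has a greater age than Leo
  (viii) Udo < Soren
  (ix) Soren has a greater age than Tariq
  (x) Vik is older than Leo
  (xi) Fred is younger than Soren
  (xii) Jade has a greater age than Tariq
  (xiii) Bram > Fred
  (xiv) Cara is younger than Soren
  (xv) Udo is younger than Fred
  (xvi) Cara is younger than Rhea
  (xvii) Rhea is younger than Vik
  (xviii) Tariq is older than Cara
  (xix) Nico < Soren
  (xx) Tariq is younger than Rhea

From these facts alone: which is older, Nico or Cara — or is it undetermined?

Link the given pairs in sequence: Cara < Udo; Udo < Fred; Fred < Bram; Bram < Leo; Leo < Tariq; Tariq < Rhea; Rhea < Vik; Vik < Zane; Zane < Nico.
Together: Cara < Udo < Fred < Bram < Leo < Tariq < Rhea < Vik < Zane < Nico.
So Nico is older.

Nico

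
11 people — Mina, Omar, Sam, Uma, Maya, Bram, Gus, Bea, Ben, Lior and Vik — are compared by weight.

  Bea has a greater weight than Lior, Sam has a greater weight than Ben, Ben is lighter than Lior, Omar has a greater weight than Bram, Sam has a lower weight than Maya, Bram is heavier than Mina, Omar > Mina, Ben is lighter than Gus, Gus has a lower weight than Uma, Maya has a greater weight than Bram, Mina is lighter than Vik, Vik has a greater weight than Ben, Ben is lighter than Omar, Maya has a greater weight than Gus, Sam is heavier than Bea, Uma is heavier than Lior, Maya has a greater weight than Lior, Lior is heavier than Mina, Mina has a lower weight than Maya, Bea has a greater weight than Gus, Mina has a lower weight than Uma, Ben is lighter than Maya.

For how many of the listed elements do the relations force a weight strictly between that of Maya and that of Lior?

2

The relations place Lior below Maya. An element lies strictly between them when it is forced above Lior and also forced below Maya.
Above Lior: {Bea, Sam, Uma}. Below Maya: {Mina, Ben, Gus, Bea, Sam, Bram}.
Intersection: {Bea, Sam} — 2.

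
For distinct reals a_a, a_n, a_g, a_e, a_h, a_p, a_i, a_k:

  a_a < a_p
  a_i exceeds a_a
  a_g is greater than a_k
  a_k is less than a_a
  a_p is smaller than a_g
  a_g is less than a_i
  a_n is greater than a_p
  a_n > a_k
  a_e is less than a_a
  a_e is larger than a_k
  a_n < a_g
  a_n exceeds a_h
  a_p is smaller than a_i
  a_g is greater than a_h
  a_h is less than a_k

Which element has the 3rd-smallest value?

a_e

The consecutive relations fix a unique order: a_h < a_k < a_e < a_a < a_p < a_n < a_g < a_i.
The 3rd smallest is a_e.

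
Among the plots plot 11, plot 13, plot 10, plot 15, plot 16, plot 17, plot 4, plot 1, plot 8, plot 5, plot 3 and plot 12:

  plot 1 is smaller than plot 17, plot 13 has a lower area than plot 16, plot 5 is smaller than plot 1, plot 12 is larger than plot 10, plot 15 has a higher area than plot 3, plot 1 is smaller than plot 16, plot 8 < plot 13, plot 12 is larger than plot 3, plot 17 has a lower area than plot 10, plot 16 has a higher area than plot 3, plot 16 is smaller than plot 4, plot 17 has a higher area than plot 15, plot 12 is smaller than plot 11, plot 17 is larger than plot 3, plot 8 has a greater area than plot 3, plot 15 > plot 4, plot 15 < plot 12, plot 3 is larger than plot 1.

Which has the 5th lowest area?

Chaining the given pairs: plot 5 < plot 1 < plot 3 < plot 8 < plot 13 < plot 16 < plot 4 < plot 15 < plot 17 < plot 10 < plot 12 < plot 11.
Counting 5 from the smallest end gives plot 13.

plot 13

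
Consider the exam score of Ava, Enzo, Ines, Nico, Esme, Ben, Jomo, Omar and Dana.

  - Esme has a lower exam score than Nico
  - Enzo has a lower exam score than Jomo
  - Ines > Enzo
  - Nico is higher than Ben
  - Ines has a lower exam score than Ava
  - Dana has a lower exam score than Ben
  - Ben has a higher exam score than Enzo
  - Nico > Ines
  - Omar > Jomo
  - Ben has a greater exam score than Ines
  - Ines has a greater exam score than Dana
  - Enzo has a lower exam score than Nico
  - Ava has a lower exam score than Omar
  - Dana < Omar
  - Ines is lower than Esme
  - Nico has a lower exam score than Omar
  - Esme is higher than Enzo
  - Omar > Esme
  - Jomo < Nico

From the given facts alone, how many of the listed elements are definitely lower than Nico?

6

The elements the relations force below Nico are Dana, Enzo, Ines, Esme, Ben, Jomo — no chain reaches any other.
That is 6.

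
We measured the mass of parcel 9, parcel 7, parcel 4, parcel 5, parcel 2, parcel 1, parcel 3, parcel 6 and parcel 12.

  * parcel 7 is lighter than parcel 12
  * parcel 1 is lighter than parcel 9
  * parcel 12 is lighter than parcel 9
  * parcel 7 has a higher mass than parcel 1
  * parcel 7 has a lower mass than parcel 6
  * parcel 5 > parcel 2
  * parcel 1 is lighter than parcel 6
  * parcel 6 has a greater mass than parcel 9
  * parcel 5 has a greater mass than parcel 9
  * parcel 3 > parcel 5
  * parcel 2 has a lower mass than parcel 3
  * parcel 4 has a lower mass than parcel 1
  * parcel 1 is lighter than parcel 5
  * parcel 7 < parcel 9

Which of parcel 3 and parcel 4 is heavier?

parcel 3

parcel 4 < parcel 1 and parcel 1 < parcel 7 give parcel 4 < parcel 7.
Then parcel 7 < parcel 9 extends the chain to parcel 9.
With parcel 9 < parcel 5: parcel 4 < parcel 1 < parcel 7 < parcel 9 < parcel 5.
Then parcel 5 < parcel 3 extends the chain to parcel 3.
So parcel 4 < parcel 3; parcel 3 is the heavier of the two.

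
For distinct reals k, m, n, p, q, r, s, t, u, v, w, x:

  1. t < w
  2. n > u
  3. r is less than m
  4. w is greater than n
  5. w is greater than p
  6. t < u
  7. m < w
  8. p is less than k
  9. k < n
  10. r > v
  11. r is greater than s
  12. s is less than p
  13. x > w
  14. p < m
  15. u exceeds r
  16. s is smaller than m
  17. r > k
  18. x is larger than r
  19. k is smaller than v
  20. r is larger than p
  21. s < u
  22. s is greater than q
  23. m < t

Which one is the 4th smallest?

Piecing the relations together gives one ordering: q < s < p < k < v < r < m < t < u < n < w < x.
Counting 4 from the smallest end gives k.

k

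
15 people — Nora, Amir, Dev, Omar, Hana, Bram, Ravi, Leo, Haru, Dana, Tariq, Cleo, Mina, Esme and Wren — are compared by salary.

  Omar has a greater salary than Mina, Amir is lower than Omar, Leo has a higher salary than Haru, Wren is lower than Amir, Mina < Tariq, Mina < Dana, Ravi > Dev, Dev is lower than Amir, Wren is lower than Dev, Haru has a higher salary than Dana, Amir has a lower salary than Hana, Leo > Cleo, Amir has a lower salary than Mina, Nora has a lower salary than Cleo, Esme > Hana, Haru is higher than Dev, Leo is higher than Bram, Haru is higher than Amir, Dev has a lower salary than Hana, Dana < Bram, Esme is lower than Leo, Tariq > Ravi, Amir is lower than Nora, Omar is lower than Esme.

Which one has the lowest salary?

Chaining upward from Wren: directly above it, Dev, Amir; then Mina, Hana, Haru, Omar, Ravi, Nora; then Dana, Cleo, Esme, Tariq, Leo; then Bram.
That covers every other element, and nothing is given below Wren, so Wren is the lowest salary.

Wren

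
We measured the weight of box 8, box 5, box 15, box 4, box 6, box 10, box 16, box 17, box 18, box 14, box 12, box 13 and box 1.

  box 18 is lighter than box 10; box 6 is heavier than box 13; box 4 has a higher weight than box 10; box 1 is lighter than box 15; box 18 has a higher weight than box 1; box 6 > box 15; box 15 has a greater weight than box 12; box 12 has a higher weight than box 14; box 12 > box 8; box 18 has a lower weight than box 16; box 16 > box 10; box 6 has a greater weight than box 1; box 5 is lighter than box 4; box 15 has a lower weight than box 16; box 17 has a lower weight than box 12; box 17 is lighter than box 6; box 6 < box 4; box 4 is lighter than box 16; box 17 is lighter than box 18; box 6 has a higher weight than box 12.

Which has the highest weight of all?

Chaining downward from box 16: directly below it, box 18, box 10, box 15, box 4; then box 17, box 1, box 5, box 12, box 6; then box 14, box 8, box 13.
That covers every other element, and nothing is given above box 16, so box 16 is the highest weight.

box 16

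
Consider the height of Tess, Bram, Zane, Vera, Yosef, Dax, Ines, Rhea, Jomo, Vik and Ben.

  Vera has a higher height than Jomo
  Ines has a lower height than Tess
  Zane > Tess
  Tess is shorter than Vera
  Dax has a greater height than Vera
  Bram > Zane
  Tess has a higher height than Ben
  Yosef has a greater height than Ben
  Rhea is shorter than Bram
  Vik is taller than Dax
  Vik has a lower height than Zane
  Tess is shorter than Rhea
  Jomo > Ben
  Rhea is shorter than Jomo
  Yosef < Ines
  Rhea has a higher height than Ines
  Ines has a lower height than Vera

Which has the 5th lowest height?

Rhea

The consecutive relations fix a unique order: Ben < Yosef < Ines < Tess < Rhea < Jomo < Vera < Dax < Vik < Zane < Bram.
Counting 5 from the smallest end gives Rhea.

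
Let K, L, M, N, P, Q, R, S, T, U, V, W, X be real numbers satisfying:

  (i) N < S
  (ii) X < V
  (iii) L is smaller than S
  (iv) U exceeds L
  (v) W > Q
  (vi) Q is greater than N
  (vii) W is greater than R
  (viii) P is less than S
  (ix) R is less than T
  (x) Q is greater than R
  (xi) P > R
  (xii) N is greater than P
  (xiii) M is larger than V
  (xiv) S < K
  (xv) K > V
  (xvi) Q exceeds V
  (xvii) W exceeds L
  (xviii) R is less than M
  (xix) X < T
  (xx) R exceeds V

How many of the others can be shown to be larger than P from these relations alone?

5

The elements the relations force above P are N, Q, W, S, K — no chain reaches any other.
That is 5.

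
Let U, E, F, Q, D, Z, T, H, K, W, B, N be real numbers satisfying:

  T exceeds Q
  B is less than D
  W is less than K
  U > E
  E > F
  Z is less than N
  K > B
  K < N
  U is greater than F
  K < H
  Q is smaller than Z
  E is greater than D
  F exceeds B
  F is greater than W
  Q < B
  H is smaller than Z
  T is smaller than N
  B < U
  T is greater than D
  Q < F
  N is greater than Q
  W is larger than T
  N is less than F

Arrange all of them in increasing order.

Each adjacent pair is fixed by a given relation: Q < B; B < D; D < T; T < W; W < K; K < H; H < Z; Z < N; N < F; F < E; E < U. Chaining them end to end gives the full order.

Q < B < D < T < W < K < H < Z < N < F < E < U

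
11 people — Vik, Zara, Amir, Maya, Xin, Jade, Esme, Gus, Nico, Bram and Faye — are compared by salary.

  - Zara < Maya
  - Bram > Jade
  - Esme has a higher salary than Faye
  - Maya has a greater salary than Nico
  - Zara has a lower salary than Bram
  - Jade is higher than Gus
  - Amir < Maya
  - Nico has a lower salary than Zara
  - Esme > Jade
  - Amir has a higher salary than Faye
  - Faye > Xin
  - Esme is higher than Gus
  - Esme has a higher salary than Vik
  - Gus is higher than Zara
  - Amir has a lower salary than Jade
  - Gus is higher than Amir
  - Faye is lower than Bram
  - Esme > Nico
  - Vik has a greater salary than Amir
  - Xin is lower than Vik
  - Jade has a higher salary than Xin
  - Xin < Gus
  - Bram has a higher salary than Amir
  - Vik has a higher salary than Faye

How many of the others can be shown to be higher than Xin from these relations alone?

8

From Xin the given relations immediately reach Faye, Vik, Gus, Jade.
From those, Amir, Bram, Esme — 7 in total.
From those, Maya — 8 in total.
No other element is forced above Xin by the given relations, so the count is 8.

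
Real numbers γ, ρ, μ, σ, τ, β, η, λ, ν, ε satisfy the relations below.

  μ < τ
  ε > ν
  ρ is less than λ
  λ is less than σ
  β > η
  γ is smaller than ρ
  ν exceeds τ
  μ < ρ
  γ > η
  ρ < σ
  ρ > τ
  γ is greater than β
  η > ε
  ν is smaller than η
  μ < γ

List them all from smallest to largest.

Nothing is placed below μ, so it is least; from there μ < τ; τ < ν; ν < ε; ε < η; η < β; β < γ; γ < ρ; ρ < λ; λ < σ, each given directly.

μ < τ < ν < ε < η < β < γ < ρ < λ < σ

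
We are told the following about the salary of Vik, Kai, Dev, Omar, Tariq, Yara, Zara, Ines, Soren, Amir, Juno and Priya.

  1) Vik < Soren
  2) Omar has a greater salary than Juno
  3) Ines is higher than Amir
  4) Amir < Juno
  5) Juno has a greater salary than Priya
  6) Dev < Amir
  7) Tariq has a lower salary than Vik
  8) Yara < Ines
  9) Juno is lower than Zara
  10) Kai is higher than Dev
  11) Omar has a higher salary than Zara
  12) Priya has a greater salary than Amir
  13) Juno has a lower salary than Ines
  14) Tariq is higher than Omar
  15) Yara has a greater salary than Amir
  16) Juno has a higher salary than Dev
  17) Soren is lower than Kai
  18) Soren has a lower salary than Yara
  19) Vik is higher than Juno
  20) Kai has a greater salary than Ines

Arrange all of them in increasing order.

Nothing is placed below Dev, so it is least; from there Dev < Amir; Amir < Priya; Priya < Juno; Juno < Zara; Zara < Omar; Omar < Tariq; Tariq < Vik; Vik < Soren; Soren < Yara; Yara < Ines; Ines < Kai, each given directly.

Dev < Amir < Priya < Juno < Zara < Omar < Tariq < Vik < Soren < Yara < Ines < Kai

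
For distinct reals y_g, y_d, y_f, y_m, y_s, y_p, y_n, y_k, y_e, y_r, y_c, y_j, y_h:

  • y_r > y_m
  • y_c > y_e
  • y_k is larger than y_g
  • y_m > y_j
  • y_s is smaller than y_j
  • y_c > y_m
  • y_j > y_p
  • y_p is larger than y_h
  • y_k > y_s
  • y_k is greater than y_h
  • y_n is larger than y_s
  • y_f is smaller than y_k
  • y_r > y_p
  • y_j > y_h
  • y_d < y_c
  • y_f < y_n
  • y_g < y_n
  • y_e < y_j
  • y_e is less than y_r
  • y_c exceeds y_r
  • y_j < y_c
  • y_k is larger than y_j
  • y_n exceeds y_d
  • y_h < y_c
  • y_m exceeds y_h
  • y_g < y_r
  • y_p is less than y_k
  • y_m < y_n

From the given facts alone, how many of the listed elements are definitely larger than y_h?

7

From y_h the given relations immediately reach y_p, y_j, y_m, y_c, y_k.
From those, y_r, y_n — 7 in total.
Nothing else is reachable above y_h; 7 in all.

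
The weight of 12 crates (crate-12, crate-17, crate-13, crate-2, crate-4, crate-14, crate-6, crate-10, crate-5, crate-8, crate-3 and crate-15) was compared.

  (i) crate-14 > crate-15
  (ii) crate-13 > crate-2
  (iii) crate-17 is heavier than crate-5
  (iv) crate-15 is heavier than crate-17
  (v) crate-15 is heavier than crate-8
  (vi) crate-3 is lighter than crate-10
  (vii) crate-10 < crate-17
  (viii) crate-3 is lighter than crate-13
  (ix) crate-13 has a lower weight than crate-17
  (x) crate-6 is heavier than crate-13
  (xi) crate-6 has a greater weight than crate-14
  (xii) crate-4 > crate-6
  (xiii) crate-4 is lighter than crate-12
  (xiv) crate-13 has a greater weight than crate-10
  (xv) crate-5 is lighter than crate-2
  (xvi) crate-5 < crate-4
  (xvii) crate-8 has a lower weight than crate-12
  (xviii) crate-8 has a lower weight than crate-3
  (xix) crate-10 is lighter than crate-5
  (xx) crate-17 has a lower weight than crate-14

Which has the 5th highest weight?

crate-15

Chaining the given pairs: crate-8 < crate-3 < crate-10 < crate-5 < crate-2 < crate-13 < crate-17 < crate-15 < crate-14 < crate-6 < crate-4 < crate-12.
The 5th largest is crate-15.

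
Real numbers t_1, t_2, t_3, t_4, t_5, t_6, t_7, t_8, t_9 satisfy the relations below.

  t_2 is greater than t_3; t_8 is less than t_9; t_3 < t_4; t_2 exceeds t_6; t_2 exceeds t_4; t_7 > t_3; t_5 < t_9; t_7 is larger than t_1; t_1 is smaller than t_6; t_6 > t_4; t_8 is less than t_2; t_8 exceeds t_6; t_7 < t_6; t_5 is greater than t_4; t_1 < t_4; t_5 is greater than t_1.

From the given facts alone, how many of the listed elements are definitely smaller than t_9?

The elements the relations force below t_9 are t_1, t_3, t_4, t_7, t_6, t_8, t_5 — no chain reaches any other.
That is 7.

7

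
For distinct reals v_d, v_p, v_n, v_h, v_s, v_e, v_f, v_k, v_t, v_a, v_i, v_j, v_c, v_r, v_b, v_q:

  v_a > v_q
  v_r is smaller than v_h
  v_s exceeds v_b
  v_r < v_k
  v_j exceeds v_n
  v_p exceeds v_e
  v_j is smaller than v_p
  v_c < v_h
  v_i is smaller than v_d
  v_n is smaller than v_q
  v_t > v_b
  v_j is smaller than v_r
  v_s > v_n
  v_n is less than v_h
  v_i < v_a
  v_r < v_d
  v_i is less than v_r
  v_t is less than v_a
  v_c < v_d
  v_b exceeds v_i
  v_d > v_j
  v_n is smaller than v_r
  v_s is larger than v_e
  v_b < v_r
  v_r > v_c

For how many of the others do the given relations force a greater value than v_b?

Directly above v_b: v_t, v_r, v_s.
One step further: v_k, v_d, v_h, v_a (7 so far).
No other element is forced above v_b by the given relations, so the count is 7.

7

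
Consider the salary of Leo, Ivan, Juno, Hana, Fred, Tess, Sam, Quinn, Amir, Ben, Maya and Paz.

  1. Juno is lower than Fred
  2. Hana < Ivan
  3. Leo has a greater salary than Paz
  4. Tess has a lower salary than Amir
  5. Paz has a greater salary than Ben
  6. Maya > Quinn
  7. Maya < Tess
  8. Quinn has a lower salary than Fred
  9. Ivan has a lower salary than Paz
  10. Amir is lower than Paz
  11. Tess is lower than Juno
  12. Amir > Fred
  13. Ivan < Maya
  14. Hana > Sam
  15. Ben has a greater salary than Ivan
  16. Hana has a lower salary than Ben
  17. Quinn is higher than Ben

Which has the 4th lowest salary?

Ben

Chaining the given pairs: Sam < Hana < Ivan < Ben < Quinn < Maya < Tess < Juno < Fred < Amir < Paz < Leo.
Counting 4 from the smallest end gives Ben.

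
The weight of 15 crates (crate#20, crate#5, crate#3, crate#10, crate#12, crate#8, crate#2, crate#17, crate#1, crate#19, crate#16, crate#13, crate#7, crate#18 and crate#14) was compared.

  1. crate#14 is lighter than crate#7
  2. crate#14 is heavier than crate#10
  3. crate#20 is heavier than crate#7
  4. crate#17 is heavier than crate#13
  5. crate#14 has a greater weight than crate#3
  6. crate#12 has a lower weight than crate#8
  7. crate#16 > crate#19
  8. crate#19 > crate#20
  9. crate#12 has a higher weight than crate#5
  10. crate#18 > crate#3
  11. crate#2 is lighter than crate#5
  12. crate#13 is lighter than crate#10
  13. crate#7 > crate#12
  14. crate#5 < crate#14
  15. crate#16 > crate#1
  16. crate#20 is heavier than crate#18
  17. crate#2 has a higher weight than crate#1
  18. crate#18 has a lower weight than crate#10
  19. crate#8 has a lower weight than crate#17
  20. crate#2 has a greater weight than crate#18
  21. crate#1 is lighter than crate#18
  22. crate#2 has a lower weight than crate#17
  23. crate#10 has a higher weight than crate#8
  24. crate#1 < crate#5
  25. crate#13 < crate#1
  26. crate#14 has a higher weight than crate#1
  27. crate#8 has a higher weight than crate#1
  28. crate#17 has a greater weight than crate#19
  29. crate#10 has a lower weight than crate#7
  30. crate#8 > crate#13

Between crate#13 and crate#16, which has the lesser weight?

Following the relations from crate#13: crate#13 < crate#1 < crate#18 < crate#2 < crate#5 < crate#12 < crate#8 < crate#10 < crate#14 < crate#7 < crate#20 < crate#19 < crate#16.
So crate#13 < crate#16; crate#13 is the lighter of the two.

crate#13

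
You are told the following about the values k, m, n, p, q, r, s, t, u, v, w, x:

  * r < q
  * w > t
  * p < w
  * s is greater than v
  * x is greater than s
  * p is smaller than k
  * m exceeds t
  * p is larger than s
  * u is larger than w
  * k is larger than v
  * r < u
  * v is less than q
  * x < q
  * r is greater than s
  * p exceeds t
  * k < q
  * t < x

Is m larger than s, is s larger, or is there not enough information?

Following every chain through s: above s we get r, x, p, w, u, k, q; below s we get v.
m is not reached, and no chain runs the other way from m to s.
So the given relations leave the order of s and m undetermined.

undetermined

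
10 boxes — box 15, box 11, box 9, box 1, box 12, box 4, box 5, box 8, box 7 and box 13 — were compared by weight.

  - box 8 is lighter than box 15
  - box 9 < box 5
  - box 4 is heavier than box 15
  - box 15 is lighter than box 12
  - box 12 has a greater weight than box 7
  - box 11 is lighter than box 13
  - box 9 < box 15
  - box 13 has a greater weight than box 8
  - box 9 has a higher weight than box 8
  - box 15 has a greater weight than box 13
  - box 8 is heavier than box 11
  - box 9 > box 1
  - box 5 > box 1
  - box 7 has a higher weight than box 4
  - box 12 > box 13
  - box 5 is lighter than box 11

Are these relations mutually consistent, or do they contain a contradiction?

inconsistent

We have box 8 < box 9 stated directly, yet also box 9 < box 5 < box 11 < box 8 by chaining the others — so box 9 < box 8. Contradiction.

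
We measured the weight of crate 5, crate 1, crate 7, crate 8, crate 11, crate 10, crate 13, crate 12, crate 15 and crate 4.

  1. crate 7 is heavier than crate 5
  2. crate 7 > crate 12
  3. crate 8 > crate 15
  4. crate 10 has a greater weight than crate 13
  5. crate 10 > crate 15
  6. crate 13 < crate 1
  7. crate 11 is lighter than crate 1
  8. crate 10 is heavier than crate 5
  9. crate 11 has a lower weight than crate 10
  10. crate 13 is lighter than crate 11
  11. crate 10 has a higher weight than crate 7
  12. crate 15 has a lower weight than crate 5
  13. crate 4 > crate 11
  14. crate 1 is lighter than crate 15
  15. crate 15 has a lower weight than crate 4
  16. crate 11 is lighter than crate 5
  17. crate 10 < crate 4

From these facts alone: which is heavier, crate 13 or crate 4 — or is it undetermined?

crate 4

Link the given pairs in sequence: crate 13 < crate 11; crate 11 < crate 1; crate 1 < crate 15; crate 15 < crate 5; crate 5 < crate 7; crate 7 < crate 10; crate 10 < crate 4.
Chaining these gives crate 13 < crate 11 < crate 1 < crate 15 < crate 5 < crate 7 < crate 10 < crate 4.
So crate 4 is heavier.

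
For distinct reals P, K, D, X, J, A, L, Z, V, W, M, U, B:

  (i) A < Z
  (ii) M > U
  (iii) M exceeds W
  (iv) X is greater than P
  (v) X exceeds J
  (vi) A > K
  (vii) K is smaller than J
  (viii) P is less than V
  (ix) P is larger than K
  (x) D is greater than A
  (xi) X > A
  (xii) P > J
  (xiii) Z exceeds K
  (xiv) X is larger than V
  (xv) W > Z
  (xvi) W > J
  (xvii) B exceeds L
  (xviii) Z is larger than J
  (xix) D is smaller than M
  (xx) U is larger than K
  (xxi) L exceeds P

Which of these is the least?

K

J is not least since K < J; A is not least since K < A; P is not least since J < P; U is not least since K < U; Z is not least since K < Z; D is not least since A < D; V is not least since P < V; L is not least since P < L; B is not least since L < B; W is not least since Z < W; M is not least since D < M; X is not least since J < X.
Only K has nothing below it, so K is the least.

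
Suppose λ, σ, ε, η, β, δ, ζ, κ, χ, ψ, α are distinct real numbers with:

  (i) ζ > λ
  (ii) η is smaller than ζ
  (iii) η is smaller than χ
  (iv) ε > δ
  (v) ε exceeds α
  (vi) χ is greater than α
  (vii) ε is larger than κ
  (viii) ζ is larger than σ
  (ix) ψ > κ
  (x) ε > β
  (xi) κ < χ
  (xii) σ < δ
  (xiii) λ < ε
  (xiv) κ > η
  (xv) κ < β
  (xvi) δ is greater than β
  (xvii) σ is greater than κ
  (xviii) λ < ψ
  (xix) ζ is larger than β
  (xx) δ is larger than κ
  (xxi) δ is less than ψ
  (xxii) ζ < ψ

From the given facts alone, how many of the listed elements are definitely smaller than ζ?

5

From ζ the given relations immediately reach η, β, σ, λ.
From those, κ — 5 in total.
No other element is forced below ζ by the given relations, so the count is 5.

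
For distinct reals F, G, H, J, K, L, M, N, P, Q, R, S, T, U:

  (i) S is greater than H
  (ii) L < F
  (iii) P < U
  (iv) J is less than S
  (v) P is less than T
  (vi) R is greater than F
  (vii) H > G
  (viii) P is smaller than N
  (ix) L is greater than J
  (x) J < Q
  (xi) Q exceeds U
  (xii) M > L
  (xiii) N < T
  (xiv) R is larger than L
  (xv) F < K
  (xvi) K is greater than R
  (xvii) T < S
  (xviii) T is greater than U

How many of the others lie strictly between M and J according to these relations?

The relations place J below M. An element lies strictly between them when it is forced above J and also forced below M.
Above J: {L, F, R, Q, K, S}. Below M: {L}.
Intersection: {L} — 1.

1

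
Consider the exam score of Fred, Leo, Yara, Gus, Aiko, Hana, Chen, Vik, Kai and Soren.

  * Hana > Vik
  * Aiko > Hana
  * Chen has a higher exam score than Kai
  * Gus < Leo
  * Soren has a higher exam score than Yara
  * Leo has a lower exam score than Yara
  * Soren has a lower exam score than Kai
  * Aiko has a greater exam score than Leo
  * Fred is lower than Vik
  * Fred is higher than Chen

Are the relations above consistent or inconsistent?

consistent

Every relation is compatible with Gus < Leo < Yara < Soren < Kai < Chen < Fred < Vik < Hana < Aiko; the set is consistent.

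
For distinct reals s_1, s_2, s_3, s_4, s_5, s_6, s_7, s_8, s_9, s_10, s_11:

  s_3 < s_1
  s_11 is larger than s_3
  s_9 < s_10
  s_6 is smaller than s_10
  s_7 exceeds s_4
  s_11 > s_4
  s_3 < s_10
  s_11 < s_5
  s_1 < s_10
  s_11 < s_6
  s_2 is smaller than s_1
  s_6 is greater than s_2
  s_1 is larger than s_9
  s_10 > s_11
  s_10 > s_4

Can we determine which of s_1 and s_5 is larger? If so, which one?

undetermined

Following every chain through s_5: below s_5 we get s_4, s_3, s_11.
s_1 is not reached, and no chain runs the other way from s_1 to s_5.
So the given relations leave the order of s_5 and s_1 undetermined.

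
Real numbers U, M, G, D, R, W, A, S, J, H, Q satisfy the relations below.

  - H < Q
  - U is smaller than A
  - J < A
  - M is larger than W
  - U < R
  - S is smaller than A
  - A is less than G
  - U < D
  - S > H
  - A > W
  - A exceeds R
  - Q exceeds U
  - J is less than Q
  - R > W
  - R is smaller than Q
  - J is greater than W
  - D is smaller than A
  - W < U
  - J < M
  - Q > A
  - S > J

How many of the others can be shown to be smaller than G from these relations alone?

The elements the relations force below G are W, H, U, D, J, S, R, A — no chain reaches any other.
That is 8.

8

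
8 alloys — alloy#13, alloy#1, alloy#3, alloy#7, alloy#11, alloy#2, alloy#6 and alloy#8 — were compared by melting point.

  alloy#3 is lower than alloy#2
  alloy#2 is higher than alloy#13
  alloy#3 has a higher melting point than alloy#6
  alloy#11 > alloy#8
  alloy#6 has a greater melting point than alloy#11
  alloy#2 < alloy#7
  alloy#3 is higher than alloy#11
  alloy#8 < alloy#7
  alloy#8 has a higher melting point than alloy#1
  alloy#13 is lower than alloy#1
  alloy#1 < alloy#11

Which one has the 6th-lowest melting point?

alloy#3

Chaining the given pairs: alloy#13 < alloy#1 < alloy#8 < alloy#11 < alloy#6 < alloy#3 < alloy#2 < alloy#7.
The 6th smallest is alloy#3.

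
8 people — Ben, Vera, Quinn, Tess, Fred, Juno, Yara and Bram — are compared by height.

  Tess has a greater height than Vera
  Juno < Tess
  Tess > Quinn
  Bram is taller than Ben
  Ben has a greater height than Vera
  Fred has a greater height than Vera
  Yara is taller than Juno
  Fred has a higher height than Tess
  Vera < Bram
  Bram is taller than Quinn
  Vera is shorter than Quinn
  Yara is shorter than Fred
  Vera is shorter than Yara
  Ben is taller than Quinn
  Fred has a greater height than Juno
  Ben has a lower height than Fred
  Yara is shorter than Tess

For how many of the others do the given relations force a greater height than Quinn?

4

The elements the relations force above Quinn are Ben, Tess, Fred, Bram — no chain reaches any other.
That is 4.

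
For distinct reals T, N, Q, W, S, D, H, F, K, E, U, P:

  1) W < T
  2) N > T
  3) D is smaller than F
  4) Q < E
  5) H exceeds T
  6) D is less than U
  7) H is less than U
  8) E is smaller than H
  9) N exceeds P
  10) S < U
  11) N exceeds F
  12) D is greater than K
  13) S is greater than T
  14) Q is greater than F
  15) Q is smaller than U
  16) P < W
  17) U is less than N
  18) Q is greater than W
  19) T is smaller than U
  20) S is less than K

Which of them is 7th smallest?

Piecing the relations together gives one ordering: P < W < T < S < K < D < F < Q < E < H < U < N.
Counting 7 from the smallest end gives F.

F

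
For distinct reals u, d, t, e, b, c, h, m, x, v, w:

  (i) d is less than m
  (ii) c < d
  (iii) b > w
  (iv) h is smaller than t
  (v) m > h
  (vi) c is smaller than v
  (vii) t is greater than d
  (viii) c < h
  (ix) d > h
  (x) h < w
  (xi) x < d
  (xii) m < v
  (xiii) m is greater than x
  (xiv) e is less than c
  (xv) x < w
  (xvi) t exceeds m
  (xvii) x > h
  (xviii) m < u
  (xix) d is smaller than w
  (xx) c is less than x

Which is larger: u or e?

e < c and c < h give e < h.
With h < x: e < c < h < x.
With x < d: e < c < h < x < d.
With d < m: e < c < h < x < d < m.
Then m < u extends the chain to u.
So e < u; u is the larger of the two.

u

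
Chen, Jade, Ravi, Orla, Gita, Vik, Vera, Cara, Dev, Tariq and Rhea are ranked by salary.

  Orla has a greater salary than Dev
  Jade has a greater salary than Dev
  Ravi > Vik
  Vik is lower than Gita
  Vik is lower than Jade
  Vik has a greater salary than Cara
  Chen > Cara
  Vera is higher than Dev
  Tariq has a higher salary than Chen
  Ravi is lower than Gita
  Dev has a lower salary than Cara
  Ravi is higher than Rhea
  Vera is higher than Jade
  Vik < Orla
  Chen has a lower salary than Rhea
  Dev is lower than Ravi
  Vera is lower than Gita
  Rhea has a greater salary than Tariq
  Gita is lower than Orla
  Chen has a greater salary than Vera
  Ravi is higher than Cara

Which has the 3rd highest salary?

Chaining the given pairs: Dev < Cara < Vik < Jade < Vera < Chen < Tariq < Rhea < Ravi < Gita < Orla.
The 3rd largest is Ravi.

Ravi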